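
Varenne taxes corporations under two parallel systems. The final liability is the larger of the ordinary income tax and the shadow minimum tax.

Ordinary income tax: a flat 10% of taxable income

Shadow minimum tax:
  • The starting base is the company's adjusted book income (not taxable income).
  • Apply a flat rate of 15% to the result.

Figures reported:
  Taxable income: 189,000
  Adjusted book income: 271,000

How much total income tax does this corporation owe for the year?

Shadow minimum tax:
  Base (adjusted book income): 271,000
  271,000 × 15% = 40,650

Ordinary income tax:
  189,000 × 10% = 18,900

40,650 > 18,900, so the shadow minimum tax is the binding amount.

40,650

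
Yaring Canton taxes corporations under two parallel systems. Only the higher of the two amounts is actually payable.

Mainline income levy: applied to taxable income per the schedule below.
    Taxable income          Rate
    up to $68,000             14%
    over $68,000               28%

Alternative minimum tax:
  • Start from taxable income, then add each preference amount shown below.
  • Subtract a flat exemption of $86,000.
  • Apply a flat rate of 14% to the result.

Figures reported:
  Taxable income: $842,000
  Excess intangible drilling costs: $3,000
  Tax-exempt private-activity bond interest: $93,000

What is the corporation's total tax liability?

Mainline income levy:
  $68,000 × 14% = $9,520
  $774,000 × 28% = $216,720
  → $226,240

Alternative minimum tax:
  Adjusted income: $842,000 + $3,000 + $93,000 = $938,000
  Less exemption $86,000 → base $852,000
  $852,000 × 14% = $119,280

$226,240 > $119,280, so the mainline income levy governs.

$226,240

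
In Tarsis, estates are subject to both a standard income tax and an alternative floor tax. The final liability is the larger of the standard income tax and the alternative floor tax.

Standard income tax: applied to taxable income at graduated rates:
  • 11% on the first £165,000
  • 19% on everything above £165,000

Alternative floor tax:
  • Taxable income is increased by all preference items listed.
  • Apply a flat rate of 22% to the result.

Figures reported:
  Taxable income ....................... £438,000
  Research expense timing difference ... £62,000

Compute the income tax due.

Standard income tax:
  £165,000 × 11% = £18,150
  £273,000 × 19% = £51,870
  → £70,020

Alternative floor tax:
  Adjusted income: £438,000 + £62,000 = £500,000
  £500,000 × 22% = £110,000

£110,000 > £70,020, so the alternative floor tax is the binding amount.

£110,000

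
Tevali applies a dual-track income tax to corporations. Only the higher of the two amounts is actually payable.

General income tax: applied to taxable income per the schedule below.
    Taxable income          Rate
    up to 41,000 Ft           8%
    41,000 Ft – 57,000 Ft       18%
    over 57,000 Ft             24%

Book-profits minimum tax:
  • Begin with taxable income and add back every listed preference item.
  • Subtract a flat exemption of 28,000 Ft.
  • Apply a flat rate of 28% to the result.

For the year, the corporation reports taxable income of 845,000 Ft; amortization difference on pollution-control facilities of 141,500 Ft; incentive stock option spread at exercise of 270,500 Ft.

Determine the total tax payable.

344,120 Ft

General income tax:
  41,000 Ft × 8% = 3,280 Ft
  16,000 Ft × 18% = 2,880 Ft
  788,000 Ft × 24% = 189,120 Ft
  → 195,280 Ft

Book-profits minimum tax:
  Adjusted income: 845,000 Ft + 141,500 Ft + 270,500 Ft = 1,257,000 Ft
  Less exemption 28,000 Ft → base 1,229,000 Ft
  1,229,000 Ft × 28% = 344,120 Ft

344,120 Ft > 195,280 Ft, so the book-profits minimum tax is the binding amount.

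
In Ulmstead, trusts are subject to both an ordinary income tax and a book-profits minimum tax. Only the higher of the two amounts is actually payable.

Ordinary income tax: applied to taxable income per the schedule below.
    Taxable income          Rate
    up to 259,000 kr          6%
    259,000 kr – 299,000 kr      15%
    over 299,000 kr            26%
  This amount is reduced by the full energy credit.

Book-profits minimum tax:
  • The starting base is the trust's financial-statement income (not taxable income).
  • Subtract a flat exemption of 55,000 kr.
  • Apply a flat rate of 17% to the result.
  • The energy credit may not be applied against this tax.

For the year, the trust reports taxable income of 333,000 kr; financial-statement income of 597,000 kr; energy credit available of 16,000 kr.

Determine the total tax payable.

Ordinary income tax:
  259,000 kr × 6% = 15,540 kr
  40,000 kr × 15% = 6,000 kr
  34,000 kr × 26% = 8,840 kr
  → 30,380 kr
  Less energy credit 16,000 kr → 14,380 kr

Book-profits minimum tax:
  Base (financial-statement income): 597,000 kr
  Less exemption 55,000 kr → base 542,000 kr
  542,000 kr × 17% = 92,140 kr

92,140 kr > 14,380 kr, so the book-profits minimum tax is the binding amount.

92,140 kr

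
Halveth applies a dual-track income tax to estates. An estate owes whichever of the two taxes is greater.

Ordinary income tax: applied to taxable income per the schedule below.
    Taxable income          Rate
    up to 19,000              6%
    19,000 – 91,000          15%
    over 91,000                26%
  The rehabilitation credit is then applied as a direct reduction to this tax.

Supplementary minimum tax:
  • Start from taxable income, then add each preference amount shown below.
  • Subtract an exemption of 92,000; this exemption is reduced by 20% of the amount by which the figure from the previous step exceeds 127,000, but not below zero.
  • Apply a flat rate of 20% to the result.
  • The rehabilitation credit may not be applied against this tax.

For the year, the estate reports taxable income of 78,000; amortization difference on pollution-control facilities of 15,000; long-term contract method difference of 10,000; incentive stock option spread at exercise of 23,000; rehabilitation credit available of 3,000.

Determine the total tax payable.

Supplementary minimum tax:
  Adjusted income: 78,000 + 15,000 + 10,000 + 23,000 = 126,000
  Exemption: 126,000 ≤ 127,000, so full 92,000 applies
  Base: 126,000 − 92,000 = 34,000
  34,000 × 20% = 6,800

Ordinary income tax:
  19,000 × 6% = 1,140
  59,000 × 15% = 8,850
  → 9,990
  Less rehabilitation credit 3,000 → 6,990

6,990 > 6,800, so the ordinary income tax governs.

6,990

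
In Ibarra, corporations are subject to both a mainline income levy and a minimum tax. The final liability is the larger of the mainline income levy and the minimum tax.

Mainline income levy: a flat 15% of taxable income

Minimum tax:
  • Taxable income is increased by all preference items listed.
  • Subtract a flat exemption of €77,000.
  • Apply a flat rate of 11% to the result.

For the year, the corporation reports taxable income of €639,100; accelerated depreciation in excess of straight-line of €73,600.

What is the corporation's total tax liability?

Minimum tax:
  Adjusted income: €639,100 + €73,600 = €712,700
  Less exemption €77,000 → base €635,700
  €635,700 × 11% = €69,927

Mainline income levy:
  €639,100 × 15% = €95,865

€95,865 > €69,927, so the mainline income levy governs.

€95,865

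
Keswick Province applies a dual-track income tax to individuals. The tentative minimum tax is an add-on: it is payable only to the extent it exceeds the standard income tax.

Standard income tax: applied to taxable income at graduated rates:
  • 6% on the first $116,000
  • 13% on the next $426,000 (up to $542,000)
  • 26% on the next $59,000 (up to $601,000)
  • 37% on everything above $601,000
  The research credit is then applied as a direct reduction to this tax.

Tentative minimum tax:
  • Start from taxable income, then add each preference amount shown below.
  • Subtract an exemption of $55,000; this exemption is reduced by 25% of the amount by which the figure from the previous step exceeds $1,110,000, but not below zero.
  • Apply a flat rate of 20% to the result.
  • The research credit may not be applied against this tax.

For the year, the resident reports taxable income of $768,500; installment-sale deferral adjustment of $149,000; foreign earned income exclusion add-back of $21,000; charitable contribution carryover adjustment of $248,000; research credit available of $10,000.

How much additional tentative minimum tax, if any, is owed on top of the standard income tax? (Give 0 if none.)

Tentative minimum tax:
  Adjusted income: $768,500 + $149,000 + $21,000 + $248,000 = $1,186,500
  Exemption: $55,000 − 25% × ($1,186,500 − $1,110,000) = $55,000 − $19,125 = $35,875
  Base: $1,186,500 − $35,875 = $1,150,625
  $1,150,625 × 20% = $230,125

Standard income tax:
  $116,000 × 6% = $6,960
  $426,000 × 13% = $55,380
  $59,000 × 26% = $15,340
  $167,500 × 37% = $61,975
  → $139,655
  Less research credit $10,000 → $129,655

Excess of tentative minimum tax over standard income tax: $230,125 − $129,655 = $100,470.

$100,470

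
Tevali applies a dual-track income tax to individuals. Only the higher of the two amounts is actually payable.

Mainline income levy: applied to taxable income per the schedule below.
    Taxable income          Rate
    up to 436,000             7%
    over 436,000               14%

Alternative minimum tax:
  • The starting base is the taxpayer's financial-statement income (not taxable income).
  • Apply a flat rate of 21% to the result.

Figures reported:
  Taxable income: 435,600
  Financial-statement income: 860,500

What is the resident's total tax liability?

180,705

Mainline income levy:
  435,600 × 7% = 30,492

Alternative minimum tax:
  Base (financial-statement income): 860,500
  860,500 × 21% = 180,705

180,705 > 30,492, so the alternative minimum tax is the binding amount.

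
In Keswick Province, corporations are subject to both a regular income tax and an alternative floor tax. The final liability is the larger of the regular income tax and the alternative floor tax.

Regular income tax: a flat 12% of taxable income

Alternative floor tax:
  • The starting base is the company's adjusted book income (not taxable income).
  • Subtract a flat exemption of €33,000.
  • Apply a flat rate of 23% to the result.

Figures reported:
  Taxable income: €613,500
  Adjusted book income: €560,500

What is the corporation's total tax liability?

Regular income tax:
  €613,500 × 12% = €73,620

Alternative floor tax:
  Base (adjusted book income): €560,500
  Less exemption €33,000 → base €527,500
  €527,500 × 23% = €121,325

€121,325 > €73,620, so the alternative floor tax is the binding amount.

€121,325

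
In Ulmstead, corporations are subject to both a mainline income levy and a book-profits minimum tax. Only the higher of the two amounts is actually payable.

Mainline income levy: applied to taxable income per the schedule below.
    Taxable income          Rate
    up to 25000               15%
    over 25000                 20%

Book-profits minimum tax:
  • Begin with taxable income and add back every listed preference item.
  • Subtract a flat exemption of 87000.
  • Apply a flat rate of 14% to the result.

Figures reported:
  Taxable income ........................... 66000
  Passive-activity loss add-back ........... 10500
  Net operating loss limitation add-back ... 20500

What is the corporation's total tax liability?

11950

Book-profits minimum tax:
  Adjusted income: 66000 + 10500 + 20500 = 97000
  Less exemption 87000 → base 10000
  10000 × 14% = 1400

Mainline income levy:
  25000 × 15% = 3750
  41000 × 20% = 8200
  → 11950

11950 > 1400, so the mainline income levy governs.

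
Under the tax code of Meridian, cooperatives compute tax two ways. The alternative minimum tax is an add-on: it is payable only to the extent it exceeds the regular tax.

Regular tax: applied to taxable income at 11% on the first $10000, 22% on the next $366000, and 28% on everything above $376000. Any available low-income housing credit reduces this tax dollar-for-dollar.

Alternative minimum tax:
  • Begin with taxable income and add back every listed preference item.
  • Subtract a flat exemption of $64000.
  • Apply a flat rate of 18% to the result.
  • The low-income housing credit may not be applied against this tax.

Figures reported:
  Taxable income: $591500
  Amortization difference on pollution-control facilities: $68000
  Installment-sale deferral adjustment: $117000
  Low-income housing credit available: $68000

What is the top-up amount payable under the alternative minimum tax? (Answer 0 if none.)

Alternative minimum tax:
  Adjusted income: $591500 + $68000 + $117000 = $776500
  Less exemption $64000 → base $712500
  $712500 × 18% = $128250

Regular tax:
  $10000 × 11% = $1100
  $366000 × 22% = $80520
  $215500 × 28% = $60340
  → $141960
  Less low-income housing credit $68000 → $73960

Excess of alternative minimum tax over regular tax: $128250 − $73960 = $54290.

$54290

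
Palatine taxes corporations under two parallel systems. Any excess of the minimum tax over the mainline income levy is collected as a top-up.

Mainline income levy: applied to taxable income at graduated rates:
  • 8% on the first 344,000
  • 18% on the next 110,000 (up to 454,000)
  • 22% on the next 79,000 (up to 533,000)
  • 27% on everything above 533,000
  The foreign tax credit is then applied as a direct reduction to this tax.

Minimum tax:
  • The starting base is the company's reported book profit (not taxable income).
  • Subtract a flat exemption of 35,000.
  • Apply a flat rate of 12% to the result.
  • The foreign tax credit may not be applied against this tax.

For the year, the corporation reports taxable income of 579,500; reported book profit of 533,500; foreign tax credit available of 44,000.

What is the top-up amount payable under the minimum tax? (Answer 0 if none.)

26,565

Mainline income levy:
  344,000 × 8% = 27,520
  110,000 × 18% = 19,800
  79,000 × 22% = 17,380
  46,500 × 27% = 12,555
  → 77,255
  Less foreign tax credit 44,000 → 33,255

Minimum tax:
  Base (reported book profit): 533,500
  Less exemption 35,000 → base 498,500
  498,500 × 12% = 59,820

Excess of minimum tax over mainline income levy: 59,820 − 33,255 = 26,565.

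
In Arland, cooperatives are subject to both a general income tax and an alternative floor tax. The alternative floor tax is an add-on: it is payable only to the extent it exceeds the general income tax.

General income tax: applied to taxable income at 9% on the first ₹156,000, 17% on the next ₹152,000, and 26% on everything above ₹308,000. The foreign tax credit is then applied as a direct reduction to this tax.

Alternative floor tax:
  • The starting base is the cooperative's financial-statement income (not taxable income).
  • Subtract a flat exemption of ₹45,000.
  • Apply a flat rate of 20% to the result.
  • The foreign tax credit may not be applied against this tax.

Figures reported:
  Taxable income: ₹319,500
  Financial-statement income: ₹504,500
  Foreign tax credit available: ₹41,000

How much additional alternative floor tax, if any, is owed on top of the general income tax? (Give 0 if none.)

General income tax:
  ₹156,000 × 9% = ₹14,040
  ₹152,000 × 17% = ₹25,840
  ₹11,500 × 26% = ₹2,990
  → ₹42,870
  Less foreign tax credit ₹41,000 → ₹1,870

Alternative floor tax:
  Base (financial-statement income): ₹504,500
  Less exemption ₹45,000 → base ₹459,500
  ₹459,500 × 20% = ₹91,900

Excess of alternative floor tax over general income tax: ₹91,900 − ₹1,870 = ₹90,030.

₹90,030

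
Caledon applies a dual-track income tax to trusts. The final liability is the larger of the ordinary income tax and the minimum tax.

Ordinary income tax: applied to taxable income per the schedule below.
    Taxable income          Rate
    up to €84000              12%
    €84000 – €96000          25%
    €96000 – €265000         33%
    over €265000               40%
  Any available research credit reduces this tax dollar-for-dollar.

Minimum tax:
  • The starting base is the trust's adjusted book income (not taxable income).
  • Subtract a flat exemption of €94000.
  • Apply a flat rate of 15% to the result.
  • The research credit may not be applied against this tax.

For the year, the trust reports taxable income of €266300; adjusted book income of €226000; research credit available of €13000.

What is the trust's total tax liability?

Minimum tax:
  Base (adjusted book income): €226000
  Less exemption €94000 → base €132000
  €132000 × 15% = €19800

Ordinary income tax:
  €84000 × 12% = €10080
  €12000 × 25% = €3000
  €169000 × 33% = €55770
  €1300 × 40% = €520
  → €69370
  Less research credit €13000 → €56370

€56370 > €19800, so the ordinary income tax governs.

€56370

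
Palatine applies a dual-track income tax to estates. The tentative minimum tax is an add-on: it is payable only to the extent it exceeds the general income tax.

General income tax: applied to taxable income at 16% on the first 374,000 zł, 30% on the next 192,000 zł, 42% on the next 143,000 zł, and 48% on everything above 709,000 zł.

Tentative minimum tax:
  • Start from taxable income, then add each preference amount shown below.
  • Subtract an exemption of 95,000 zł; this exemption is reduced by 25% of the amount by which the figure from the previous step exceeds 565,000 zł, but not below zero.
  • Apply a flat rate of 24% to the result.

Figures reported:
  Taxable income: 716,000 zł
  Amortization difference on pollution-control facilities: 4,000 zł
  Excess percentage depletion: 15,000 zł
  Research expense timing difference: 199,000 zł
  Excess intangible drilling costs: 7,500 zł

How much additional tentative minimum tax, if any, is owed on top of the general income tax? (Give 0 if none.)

44,890 zł

General income tax:
  374,000 zł × 16% = 59,840 zł
  192,000 zł × 30% = 57,600 zł
  143,000 zł × 42% = 60,060 zł
  7,000 zł × 48% = 3,360 zł
  → 180,860 zł

Tentative minimum tax:
  Adjusted income: 716,000 zł + 4,000 zł + 15,000 zł + 199,000 zł + 7,500 zł = 941,500 zł
  Exemption: 95,000 zł − 25% × (941,500 zł − 565,000 zł) = 95,000 zł − 94,125 zł = 875 zł
  Base: 941,500 zł − 875 zł = 940,625 zł
  940,625 zł × 24% = 225,750 zł

Excess of tentative minimum tax over general income tax: 225,750 zł − 180,860 zł = 44,890 zł.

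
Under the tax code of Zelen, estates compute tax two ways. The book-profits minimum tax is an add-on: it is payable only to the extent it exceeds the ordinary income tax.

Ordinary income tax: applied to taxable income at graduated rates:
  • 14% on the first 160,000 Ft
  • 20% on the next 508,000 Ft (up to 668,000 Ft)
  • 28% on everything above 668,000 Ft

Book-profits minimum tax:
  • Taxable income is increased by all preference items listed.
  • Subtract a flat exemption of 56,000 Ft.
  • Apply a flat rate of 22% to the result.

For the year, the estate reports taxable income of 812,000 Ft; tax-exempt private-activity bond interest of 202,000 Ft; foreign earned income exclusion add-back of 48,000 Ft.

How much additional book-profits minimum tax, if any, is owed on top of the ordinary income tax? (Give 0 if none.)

Book-profits minimum tax:
  Adjusted income: 812,000 Ft + 202,000 Ft + 48,000 Ft = 1,062,000 Ft
  Less exemption 56,000 Ft → base 1,006,000 Ft
  1,006,000 Ft × 22% = 221,320 Ft

Ordinary income tax:
  160,000 Ft × 14% = 22,400 Ft
  508,000 Ft × 20% = 101,600 Ft
  144,000 Ft × 28% = 40,320 Ft
  → 164,320 Ft

Excess of book-profits minimum tax over ordinary income tax: 221,320 Ft − 164,320 Ft = 57,000 Ft.

57,000 Ft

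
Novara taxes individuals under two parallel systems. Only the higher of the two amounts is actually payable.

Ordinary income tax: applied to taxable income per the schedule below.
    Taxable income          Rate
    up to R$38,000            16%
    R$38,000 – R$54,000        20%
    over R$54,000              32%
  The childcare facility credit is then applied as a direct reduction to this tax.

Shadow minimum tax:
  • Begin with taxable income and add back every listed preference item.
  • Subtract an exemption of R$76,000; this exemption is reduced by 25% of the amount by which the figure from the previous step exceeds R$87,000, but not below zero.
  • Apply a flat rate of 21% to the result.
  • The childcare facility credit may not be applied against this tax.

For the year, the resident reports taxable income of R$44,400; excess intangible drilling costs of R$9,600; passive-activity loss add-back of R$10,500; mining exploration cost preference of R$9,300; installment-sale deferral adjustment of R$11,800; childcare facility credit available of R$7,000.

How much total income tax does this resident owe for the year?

Ordinary income tax:
  R$38,000 × 16% = R$6,080
  R$6,400 × 20% = R$1,280
  → R$7,360
  Less childcare facility credit R$7,000 → R$360

Shadow minimum tax:
  Adjusted income: R$44,400 + R$9,600 + R$10,500 + R$9,300 + R$11,800 = R$85,600
  Exemption: R$85,600 ≤ R$87,000, so full R$76,000 applies
  Base: R$85,600 − R$76,000 = R$9,600
  R$9,600 × 21% = R$2,016

R$2,016 > R$360, so the shadow minimum tax is the binding amount.

R$2,016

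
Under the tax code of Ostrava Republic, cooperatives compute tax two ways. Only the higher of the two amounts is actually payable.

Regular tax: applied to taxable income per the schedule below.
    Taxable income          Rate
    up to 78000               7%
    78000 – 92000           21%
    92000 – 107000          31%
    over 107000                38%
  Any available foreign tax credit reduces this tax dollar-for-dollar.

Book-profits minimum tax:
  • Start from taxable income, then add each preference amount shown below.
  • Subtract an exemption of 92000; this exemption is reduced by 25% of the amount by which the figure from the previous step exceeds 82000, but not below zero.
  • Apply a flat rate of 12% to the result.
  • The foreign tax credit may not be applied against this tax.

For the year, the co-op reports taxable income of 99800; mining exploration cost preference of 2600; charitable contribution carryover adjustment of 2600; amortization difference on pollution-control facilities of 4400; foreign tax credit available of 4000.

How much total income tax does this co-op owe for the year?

6818

Book-profits minimum tax:
  Adjusted income: 99800 + 2600 + 2600 + 4400 = 109400
  Exemption: 92000 − 25% × (109400 − 82000) = 92000 − 6850 = 85150
  Base: 109400 − 85150 = 24250
  24250 × 12% = 2910

Regular tax:
  78000 × 7% = 5460
  14000 × 21% = 2940
  7800 × 31% = 2418
  → 10818
  Less foreign tax credit 4000 → 6818

6818 > 2910, so the regular tax governs.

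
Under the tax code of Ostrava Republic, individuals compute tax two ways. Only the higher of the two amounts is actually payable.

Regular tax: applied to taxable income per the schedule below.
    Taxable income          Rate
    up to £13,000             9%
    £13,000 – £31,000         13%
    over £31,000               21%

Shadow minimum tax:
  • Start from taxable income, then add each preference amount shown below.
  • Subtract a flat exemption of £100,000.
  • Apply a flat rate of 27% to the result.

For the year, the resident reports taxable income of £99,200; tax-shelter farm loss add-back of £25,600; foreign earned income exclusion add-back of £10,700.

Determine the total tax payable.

£17,832

Shadow minimum tax:
  Adjusted income: £99,200 + £25,600 + £10,700 = £135,500
  Less exemption £100,000 → base £35,500
  £35,500 × 27% = £9,585

Regular tax:
  £13,000 × 9% = £1,170
  £18,000 × 13% = £2,340
  £68,200 × 21% = £14,322
  → £17,832

£17,832 > £9,585, so the regular tax governs.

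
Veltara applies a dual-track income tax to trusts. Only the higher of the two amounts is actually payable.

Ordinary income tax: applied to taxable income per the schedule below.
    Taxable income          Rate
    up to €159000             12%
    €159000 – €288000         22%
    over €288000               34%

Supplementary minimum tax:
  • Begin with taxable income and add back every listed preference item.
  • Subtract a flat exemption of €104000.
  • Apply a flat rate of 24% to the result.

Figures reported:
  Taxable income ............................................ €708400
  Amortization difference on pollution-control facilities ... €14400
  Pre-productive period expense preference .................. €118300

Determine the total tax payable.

€190396

Supplementary minimum tax:
  Adjusted income: €708400 + €14400 + €118300 = €841100
  Less exemption €104000 → base €737100
  €737100 × 24% = €176904

Ordinary income tax:
  €159000 × 12% = €19080
  €129000 × 22% = €28380
  €420400 × 34% = €142936
  → €190396

€190396 > €176904, so the ordinary income tax governs.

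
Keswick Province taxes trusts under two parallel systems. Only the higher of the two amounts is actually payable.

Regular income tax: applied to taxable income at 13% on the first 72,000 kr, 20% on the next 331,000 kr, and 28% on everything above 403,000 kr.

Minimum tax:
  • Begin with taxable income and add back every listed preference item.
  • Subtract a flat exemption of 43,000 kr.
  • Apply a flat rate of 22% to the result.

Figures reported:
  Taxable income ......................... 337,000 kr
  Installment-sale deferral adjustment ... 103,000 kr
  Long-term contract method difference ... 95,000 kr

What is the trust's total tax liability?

108,240 kr

Regular income tax:
  72,000 kr × 13% = 9,360 kr
  265,000 kr × 20% = 53,000 kr
  → 62,360 kr

Minimum tax:
  Adjusted income: 337,000 kr + 103,000 kr + 95,000 kr = 535,000 kr
  Less exemption 43,000 kr → base 492,000 kr
  492,000 kr × 22% = 108,240 kr

108,240 kr > 62,360 kr, so the minimum tax is the binding amount.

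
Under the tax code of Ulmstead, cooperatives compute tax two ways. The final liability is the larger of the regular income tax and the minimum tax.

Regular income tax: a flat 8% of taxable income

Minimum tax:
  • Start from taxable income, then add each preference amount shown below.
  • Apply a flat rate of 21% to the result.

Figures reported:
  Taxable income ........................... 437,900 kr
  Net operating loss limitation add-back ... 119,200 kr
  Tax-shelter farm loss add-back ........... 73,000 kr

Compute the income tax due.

Minimum tax:
  Adjusted income: 437,900 kr + 119,200 kr + 73,000 kr = 630,100 kr
  630,100 kr × 21% = 132,321 kr

Regular income tax:
  437,900 kr × 8% = 35,032 kr

132,321 kr > 35,032 kr, so the minimum tax is the binding amount.

132,321 kr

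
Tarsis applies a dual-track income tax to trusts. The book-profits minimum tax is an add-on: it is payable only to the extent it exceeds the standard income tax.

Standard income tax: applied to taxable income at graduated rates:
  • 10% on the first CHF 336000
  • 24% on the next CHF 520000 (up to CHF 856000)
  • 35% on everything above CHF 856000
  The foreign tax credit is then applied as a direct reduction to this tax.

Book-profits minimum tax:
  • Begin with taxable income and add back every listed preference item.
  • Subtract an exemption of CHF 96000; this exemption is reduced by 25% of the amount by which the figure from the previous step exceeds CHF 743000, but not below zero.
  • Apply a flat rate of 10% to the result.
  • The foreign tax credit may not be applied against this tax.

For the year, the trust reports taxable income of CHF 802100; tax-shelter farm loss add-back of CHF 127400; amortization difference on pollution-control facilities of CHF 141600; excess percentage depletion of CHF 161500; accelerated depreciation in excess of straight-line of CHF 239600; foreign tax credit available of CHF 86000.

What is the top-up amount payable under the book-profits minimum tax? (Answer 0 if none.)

Book-profits minimum tax:
  Adjusted income: CHF 802100 + CHF 127400 + CHF 141600 + CHF 161500 + CHF 239600 = CHF 1472200
  Exemption: 25% × (CHF 1472200 − CHF 743000) = CHF 182300 ≥ CHF 96000, so the exemption is fully phased out
  Base: CHF 1472200 − CHF 0 = CHF 1472200
  CHF 1472200 × 10% = CHF 147220

Standard income tax:
  CHF 336000 × 10% = CHF 33600
  CHF 466100 × 24% = CHF 111864
  → CHF 145464
  Less foreign tax credit CHF 86000 → CHF 59464

Excess of book-profits minimum tax over standard income tax: CHF 147220 − CHF 59464 = CHF 87756.

CHF 87756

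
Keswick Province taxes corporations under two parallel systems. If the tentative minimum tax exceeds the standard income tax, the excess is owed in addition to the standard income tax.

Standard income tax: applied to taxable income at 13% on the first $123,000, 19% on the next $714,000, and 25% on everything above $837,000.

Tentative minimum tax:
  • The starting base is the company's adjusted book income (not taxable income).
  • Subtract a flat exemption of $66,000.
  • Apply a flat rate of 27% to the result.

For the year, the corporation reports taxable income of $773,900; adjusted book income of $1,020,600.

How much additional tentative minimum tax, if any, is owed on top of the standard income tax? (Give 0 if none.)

Standard income tax:
  $123,000 × 13% = $15,990
  $650,900 × 19% = $123,671
  → $139,661

Tentative minimum tax:
  Base (adjusted book income): $1,020,600
  Less exemption $66,000 → base $954,600
  $954,600 × 27% = $257,742

Excess of tentative minimum tax over standard income tax: $257,742 − $139,661 = $118,081.

$118,081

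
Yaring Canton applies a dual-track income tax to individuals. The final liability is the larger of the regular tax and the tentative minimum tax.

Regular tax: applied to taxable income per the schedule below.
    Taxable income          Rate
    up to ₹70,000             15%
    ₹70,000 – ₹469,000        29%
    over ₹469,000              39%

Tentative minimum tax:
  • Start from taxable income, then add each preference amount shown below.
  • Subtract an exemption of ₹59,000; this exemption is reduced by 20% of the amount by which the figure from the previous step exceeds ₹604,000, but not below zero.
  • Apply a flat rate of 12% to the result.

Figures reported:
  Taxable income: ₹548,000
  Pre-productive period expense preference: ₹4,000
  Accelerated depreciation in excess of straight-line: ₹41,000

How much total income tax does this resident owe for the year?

Regular tax:
  ₹70,000 × 15% = ₹10,500
  ₹399,000 × 29% = ₹115,710
  ₹79,000 × 39% = ₹30,810
  → ₹157,020

Tentative minimum tax:
  Adjusted income: ₹548,000 + ₹4,000 + ₹41,000 = ₹593,000
  Exemption: ₹593,000 ≤ ₹604,000, so full ₹59,000 applies
  Base: ₹593,000 − ₹59,000 = ₹534,000
  ₹534,000 × 12% = ₹64,080

₹157,020 > ₹64,080, so the regular tax governs.

₹157,020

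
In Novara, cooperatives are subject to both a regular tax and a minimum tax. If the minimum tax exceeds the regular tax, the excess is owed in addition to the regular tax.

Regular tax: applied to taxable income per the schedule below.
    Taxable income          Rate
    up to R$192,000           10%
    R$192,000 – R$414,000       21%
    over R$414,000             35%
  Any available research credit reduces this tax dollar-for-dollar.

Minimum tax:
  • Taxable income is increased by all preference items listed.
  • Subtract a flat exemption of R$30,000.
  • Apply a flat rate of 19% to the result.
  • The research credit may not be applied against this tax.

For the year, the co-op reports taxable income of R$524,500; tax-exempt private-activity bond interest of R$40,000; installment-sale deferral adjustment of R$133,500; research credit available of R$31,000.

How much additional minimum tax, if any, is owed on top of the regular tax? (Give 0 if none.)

Regular tax:
  R$192,000 × 10% = R$19,200
  R$222,000 × 21% = R$46,620
  R$110,500 × 35% = R$38,675
  → R$104,495
  Less research credit R$31,000 → R$73,495

Minimum tax:
  Adjusted income: R$524,500 + R$40,000 + R$133,500 = R$698,000
  Less exemption R$30,000 → base R$668,000
  R$668,000 × 19% = R$126,920

Excess of minimum tax over regular tax: R$126,920 − R$73,495 = R$53,425.

R$53,425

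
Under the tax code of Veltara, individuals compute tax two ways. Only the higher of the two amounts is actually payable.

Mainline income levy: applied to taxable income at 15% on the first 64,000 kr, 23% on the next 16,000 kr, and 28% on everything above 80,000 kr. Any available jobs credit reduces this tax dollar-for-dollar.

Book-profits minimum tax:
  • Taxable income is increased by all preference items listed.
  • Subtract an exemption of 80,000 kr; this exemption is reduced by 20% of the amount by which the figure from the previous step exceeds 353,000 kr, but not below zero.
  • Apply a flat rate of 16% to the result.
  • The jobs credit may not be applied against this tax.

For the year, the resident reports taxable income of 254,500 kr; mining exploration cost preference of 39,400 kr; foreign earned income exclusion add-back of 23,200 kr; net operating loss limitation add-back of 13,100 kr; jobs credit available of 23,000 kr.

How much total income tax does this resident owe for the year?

Book-profits minimum tax:
  Adjusted income: 254,500 kr + 39,400 kr + 23,200 kr + 13,100 kr = 330,200 kr
  Exemption: 330,200 kr ≤ 353,000 kr, so full 80,000 kr applies
  Base: 330,200 kr − 80,000 kr = 250,200 kr
  250,200 kr × 16% = 40,032 kr

Mainline income levy:
  64,000 kr × 15% = 9,600 kr
  16,000 kr × 23% = 3,680 kr
  174,500 kr × 28% = 48,860 kr
  → 62,140 kr
  Less jobs credit 23,000 kr → 39,140 kr

40,032 kr > 39,140 kr, so the book-profits minimum tax is the binding amount.

40,032 kr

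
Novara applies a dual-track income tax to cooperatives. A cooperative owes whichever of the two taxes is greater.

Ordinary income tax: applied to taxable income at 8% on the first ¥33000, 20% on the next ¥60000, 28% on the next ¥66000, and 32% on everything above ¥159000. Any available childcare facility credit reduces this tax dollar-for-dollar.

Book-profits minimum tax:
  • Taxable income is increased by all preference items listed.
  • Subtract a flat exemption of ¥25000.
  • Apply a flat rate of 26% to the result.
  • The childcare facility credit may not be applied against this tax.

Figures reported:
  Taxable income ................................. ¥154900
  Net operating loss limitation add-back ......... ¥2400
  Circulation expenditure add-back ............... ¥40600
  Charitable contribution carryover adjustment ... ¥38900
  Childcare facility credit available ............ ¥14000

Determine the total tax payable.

Ordinary income tax:
  ¥33000 × 8% = ¥2640
  ¥60000 × 20% = ¥12000
  ¥61900 × 28% = ¥17332
  → ¥31972
  Less childcare facility credit ¥14000 → ¥17972

Book-profits minimum tax:
  Adjusted income: ¥154900 + ¥2400 + ¥40600 + ¥38900 = ¥236800
  Less exemption ¥25000 → base ¥211800
  ¥211800 × 26% = ¥55068

¥55068 > ¥17972, so the book-profits minimum tax is the binding amount.

¥55068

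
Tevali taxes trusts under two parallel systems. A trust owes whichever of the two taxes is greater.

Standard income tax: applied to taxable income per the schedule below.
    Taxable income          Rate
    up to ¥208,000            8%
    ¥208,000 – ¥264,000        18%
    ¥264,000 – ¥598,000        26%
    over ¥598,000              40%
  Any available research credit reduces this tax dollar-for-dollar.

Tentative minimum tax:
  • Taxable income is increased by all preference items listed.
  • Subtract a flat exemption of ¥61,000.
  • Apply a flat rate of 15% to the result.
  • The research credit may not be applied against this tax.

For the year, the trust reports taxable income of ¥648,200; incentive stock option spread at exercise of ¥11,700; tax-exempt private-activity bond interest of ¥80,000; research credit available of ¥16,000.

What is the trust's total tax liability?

Standard income tax:
  ¥208,000 × 8% = ¥16,640
  ¥56,000 × 18% = ¥10,080
  ¥334,000 × 26% = ¥86,840
  ¥50,200 × 40% = ¥20,080
  → ¥133,640
  Less research credit ¥16,000 → ¥117,640

Tentative minimum tax:
  Adjusted income: ¥648,200 + ¥11,700 + ¥80,000 = ¥739,900
  Less exemption ¥61,000 → base ¥678,900
  ¥678,900 × 15% = ¥101,835

¥117,640 > ¥101,835, so the standard income tax governs.

¥117,640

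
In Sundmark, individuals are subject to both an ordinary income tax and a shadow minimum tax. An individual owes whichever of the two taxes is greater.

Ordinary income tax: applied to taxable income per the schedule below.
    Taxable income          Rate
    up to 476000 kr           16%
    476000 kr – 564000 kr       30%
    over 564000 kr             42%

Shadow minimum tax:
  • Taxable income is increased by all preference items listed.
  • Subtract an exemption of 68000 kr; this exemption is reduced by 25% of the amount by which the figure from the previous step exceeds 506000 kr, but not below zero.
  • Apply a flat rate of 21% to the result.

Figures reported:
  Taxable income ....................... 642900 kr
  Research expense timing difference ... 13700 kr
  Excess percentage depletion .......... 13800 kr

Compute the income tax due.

Ordinary income tax:
  476000 kr × 16% = 76160 kr
  88000 kr × 30% = 26400 kr
  78900 kr × 42% = 33138 kr
  → 135698 kr

Shadow minimum tax:
  Adjusted income: 642900 kr + 13700 kr + 13800 kr = 670400 kr
  Exemption: 68000 kr − 25% × (670400 kr − 506000 kr) = 68000 kr − 41100 kr = 26900 kr
  Base: 670400 kr − 26900 kr = 643500 kr
  643500 kr × 21% = 135135 kr

135698 kr > 135135 kr, so the ordinary income tax governs.

135698 kr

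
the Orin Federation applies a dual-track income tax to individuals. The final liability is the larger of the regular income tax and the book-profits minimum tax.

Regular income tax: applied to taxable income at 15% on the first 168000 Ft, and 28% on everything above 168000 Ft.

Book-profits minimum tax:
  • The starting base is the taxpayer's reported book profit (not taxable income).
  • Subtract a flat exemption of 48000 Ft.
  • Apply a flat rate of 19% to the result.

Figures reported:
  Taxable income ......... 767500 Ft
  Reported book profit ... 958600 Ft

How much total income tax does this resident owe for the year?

193060 Ft

Regular income tax:
  168000 Ft × 15% = 25200 Ft
  599500 Ft × 28% = 167860 Ft
  → 193060 Ft

Book-profits minimum tax:
  Base (reported book profit): 958600 Ft
  Less exemption 48000 Ft → base 910600 Ft
  910600 Ft × 19% = 173014 Ft

193060 Ft > 173014 Ft, so the regular income tax governs.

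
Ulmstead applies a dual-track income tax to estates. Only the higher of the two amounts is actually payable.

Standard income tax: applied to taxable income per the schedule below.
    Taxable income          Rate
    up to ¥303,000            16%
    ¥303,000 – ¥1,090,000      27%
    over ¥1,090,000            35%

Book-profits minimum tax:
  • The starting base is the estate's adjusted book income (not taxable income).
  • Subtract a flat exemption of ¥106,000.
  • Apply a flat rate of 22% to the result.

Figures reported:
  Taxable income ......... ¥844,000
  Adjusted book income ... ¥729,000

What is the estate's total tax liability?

Book-profits minimum tax:
  Base (adjusted book income): ¥729,000
  Less exemption ¥106,000 → base ¥623,000
  ¥623,000 × 22% = ¥137,060

Standard income tax:
  ¥303,000 × 16% = ¥48,480
  ¥541,000 × 27% = ¥146,070
  → ¥194,550

¥194,550 > ¥137,060, so the standard income tax governs.

¥194,550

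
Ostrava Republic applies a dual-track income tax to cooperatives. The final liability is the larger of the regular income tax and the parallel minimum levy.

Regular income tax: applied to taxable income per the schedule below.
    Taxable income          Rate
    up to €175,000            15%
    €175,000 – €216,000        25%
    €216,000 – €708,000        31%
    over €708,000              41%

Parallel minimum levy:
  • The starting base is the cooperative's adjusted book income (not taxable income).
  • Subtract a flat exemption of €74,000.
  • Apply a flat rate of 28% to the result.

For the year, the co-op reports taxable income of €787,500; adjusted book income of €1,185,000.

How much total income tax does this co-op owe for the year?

Parallel minimum levy:
  Base (adjusted book income): €1,185,000
  Less exemption €74,000 → base €1,111,000
  €1,111,000 × 28% = €311,080

Regular income tax:
  €175,000 × 15% = €26,250
  €41,000 × 25% = €10,250
  €492,000 × 31% = €152,520
  €79,500 × 41% = €32,595
  → €221,615

€311,080 > €221,615, so the parallel minimum levy is the binding amount.

€311,080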